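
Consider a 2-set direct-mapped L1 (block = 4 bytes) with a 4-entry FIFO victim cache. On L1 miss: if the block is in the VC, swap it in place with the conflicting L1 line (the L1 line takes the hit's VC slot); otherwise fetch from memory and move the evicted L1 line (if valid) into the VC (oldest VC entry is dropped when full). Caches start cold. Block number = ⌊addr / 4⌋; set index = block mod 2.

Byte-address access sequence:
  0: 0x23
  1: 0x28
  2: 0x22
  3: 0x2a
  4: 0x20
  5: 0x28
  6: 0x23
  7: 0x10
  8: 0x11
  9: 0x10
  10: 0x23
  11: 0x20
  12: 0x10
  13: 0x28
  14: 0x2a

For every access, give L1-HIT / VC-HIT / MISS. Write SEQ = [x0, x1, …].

#0 0x23→b8/s0 MISS; vc=[]
#1 0x28→b10/s0 MISS; vc=[8]
#2 0x22→b8/s0 VC-HIT; vc=[10]
#3 0x2a→b10/s0 VC-HIT; vc=[8]
#4 0x20→b8/s0 VC-HIT; vc=[10]
#5 0x28→b10/s0 VC-HIT; vc=[8]
#6 0x23→b8/s0 VC-HIT; vc=[10]
#7 0x10→b4/s0 MISS; vc=[10,8]
#8 0x11→b4/s0 L1-HIT; vc=[10,8]
#9 0x10→b4/s0 L1-HIT; vc=[10,8]
#10 0x23→b8/s0 VC-HIT; vc=[10,4]
#11 0x20→b8/s0 L1-HIT; vc=[10,4]
#12 0x10→b4/s0 VC-HIT; vc=[10,8]
#13 0x28→b10/s0 VC-HIT; vc=[4,8]
#14 0x2a→b10/s0 L1-HIT; vc=[4,8]

SEQ = [MISS, MISS, VC-HIT, VC-HIT, VC-HIT, VC-HIT, VC-HIT, MISS, L1-HIT, L1-HIT, VC-HIT, L1-HIT, VC-HIT, VC-HIT, L1-HIT]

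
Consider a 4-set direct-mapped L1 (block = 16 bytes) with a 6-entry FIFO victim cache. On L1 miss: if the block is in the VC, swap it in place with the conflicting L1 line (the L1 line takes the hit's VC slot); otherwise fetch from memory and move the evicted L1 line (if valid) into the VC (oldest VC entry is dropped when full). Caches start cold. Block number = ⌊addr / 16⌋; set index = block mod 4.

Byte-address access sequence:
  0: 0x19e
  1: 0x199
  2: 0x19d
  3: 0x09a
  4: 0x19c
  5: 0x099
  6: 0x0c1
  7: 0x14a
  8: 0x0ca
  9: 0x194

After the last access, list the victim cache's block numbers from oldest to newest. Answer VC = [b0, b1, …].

VC = [9, 20]

0: 0x19e (blk 25, set 1) → MISS  vc=[]
1: 0x199 (blk 25, set 1) → L1-HIT  vc=[]
2: 0x19d (blk 25, set 1) → L1-HIT  vc=[]
3: 0x9a (blk 9, set 1) → MISS  vc=[25]
4: 0x19c (blk 25, set 1) → VC-HIT  vc=[9]
5: 0x99 (blk 9, set 1) → VC-HIT  vc=[25]
6: 0xc1 (blk 12, set 0) → MISS  vc=[25]
7: 0x14a (blk 20, set 0) → MISS  vc=[25, 12]
8: 0xca (blk 12, set 0) → VC-HIT  vc=[25, 20]
9: 0x194 (blk 25, set 1) → VC-HIT  vc=[9, 20]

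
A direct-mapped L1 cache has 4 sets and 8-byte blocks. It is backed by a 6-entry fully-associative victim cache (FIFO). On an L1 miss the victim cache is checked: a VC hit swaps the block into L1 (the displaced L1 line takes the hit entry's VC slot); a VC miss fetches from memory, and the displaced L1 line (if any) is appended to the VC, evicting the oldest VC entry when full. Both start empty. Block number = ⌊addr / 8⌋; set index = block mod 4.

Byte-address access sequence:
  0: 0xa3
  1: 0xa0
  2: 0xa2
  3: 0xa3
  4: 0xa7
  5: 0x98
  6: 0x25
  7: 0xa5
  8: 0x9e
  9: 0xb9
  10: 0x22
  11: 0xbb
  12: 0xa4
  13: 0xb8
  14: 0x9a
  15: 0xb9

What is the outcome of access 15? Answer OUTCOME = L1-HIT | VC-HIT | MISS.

OUTCOME = VC-HIT

  [0] addr=0xa3 blk=20 s=0: MISS | VC []
  [1] addr=0xa0 blk=20 s=0: L1-HIT | VC []
  [2] addr=0xa2 blk=20 s=0: L1-HIT | VC []
  [3] addr=0xa3 blk=20 s=0: L1-HIT | VC []
  [4] addr=0xa7 blk=20 s=0: L1-HIT | VC []
  [5] addr=0x98 blk=19 s=3: MISS | VC []
  [6] addr=0x25 blk=4 s=0: MISS | VC [20]
  [7] addr=0xa5 blk=20 s=0: VC-HIT | VC [4]
  [8] addr=0x9e blk=19 s=3: L1-HIT | VC [4]
  [9] addr=0xb9 blk=23 s=3: MISS | VC [4, 19]
  [10] addr=0x22 blk=4 s=0: VC-HIT | VC [20, 19]
  [11] addr=0xbb blk=23 s=3: L1-HIT | VC [20, 19]
  [12] addr=0xa4 blk=20 s=0: VC-HIT | VC [4, 19]
  [13] addr=0xb8 blk=23 s=3: L1-HIT | VC [4, 19]
  [14] addr=0x9a blk=19 s=3: VC-HIT | VC [4, 23]
  [15] addr=0xb9 blk=23 s=3: VC-HIT | VC [4, 19]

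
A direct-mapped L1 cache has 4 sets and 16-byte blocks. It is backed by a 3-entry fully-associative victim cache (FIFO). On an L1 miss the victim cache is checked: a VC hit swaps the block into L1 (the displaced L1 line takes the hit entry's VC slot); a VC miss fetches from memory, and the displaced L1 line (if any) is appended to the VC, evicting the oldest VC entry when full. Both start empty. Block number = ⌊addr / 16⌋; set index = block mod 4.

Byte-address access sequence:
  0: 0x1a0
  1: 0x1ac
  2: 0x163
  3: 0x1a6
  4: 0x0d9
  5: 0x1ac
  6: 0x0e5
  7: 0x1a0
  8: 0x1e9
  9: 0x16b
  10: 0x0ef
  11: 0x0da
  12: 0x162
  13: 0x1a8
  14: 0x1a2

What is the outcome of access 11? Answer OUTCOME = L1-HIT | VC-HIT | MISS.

OUTCOME = L1-HIT

#0 0x1a0→b26/s2 MISS; vc=[]
#1 0x1ac→b26/s2 L1-HIT; vc=[]
#2 0x163→b22/s2 MISS; vc=[26]
#3 0x1a6→b26/s2 VC-HIT; vc=[22]
#4 0xd9→b13/s1 MISS; vc=[22]
#5 0x1ac→b26/s2 L1-HIT; vc=[22]
#6 0xe5→b14/s2 MISS; vc=[22,26]
#7 0x1a0→b26/s2 VC-HIT; vc=[22,14]
#8 0x1e9→b30/s2 MISS; vc=[22,14,26]
#9 0x16b→b22/s2 VC-HIT; vc=[30,14,26]
#10 0xef→b14/s2 VC-HIT; vc=[30,22,26]
#11 0xda→b13/s1 L1-HIT; vc=[30,22,26]
#12 0x162→b22/s2 VC-HIT; vc=[30,14,26]
#13 0x1a8→b26/s2 VC-HIT; vc=[30,14,22]
#14 0x1a2→b26/s2 L1-HIT; vc=[30,14,22]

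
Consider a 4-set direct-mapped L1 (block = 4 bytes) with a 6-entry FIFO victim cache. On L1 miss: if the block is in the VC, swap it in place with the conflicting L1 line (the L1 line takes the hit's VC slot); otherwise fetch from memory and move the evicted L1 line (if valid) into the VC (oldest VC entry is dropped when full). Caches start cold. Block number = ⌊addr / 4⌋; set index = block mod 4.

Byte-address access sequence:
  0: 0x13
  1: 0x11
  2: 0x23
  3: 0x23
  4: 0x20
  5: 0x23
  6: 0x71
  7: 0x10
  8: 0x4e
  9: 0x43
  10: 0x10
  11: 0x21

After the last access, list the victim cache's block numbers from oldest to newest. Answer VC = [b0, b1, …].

#0 0x13→b4/s0 MISS; vc=[]
#1 0x11→b4/s0 L1-HIT; vc=[]
#2 0x23→b8/s0 MISS; vc=[4]
#3 0x23→b8/s0 L1-HIT; vc=[4]
#4 0x20→b8/s0 L1-HIT; vc=[4]
#5 0x23→b8/s0 L1-HIT; vc=[4]
#6 0x71→b28/s0 MISS; vc=[4,8]
#7 0x10→b4/s0 VC-HIT; vc=[28,8]
#8 0x4e→b19/s3 MISS; vc=[28,8]
#9 0x43→b16/s0 MISS; vc=[28,8,4]
#10 0x10→b4/s0 VC-HIT; vc=[28,8,16]
#11 0x21→b8/s0 VC-HIT; vc=[28,4,16]

VC = [28, 4, 16]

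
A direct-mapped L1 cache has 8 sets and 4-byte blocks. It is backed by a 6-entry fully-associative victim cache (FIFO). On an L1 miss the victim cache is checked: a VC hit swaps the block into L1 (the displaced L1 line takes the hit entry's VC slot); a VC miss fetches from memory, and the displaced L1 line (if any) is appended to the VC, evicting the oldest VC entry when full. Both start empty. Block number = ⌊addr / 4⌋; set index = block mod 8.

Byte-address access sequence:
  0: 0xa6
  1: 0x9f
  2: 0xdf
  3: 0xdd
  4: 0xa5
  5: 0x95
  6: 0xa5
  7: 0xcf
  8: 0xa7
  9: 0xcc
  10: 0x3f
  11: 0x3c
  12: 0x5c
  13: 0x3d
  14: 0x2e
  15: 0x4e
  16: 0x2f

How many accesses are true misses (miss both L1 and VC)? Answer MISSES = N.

MISSES = 9

  [0] addr=0xa6 blk=41 s=1: MISS | VC []
  [1] addr=0x9f blk=39 s=7: MISS | VC []
  [2] addr=0xdf blk=55 s=7: MISS | VC [39]
  [3] addr=0xdd blk=55 s=7: L1-HIT | VC [39]
  [4] addr=0xa5 blk=41 s=1: L1-HIT | VC [39]
  [5] addr=0x95 blk=37 s=5: MISS | VC [39]
  [6] addr=0xa5 blk=41 s=1: L1-HIT | VC [39]
  [7] addr=0xcf blk=51 s=3: MISS | VC [39]
  [8] addr=0xa7 blk=41 s=1: L1-HIT | VC [39]
  [9] addr=0xcc blk=51 s=3: L1-HIT | VC [39]
  [10] addr=0x3f blk=15 s=7: MISS | VC [39, 55]
  [11] addr=0x3c blk=15 s=7: L1-HIT | VC [39, 55]
  [12] addr=0x5c blk=23 s=7: MISS | VC [39, 55, 15]
  [13] addr=0x3d blk=15 s=7: VC-HIT | VC [39, 55, 23]
  [14] addr=0x2e blk=11 s=3: MISS | VC [39, 55, 23, 51]
  [15] addr=0x4e blk=19 s=3: MISS | VC [39, 55, 23, 51, 11]
  [16] addr=0x2f blk=11 s=3: VC-HIT | VC [39, 55, 23, 51, 19]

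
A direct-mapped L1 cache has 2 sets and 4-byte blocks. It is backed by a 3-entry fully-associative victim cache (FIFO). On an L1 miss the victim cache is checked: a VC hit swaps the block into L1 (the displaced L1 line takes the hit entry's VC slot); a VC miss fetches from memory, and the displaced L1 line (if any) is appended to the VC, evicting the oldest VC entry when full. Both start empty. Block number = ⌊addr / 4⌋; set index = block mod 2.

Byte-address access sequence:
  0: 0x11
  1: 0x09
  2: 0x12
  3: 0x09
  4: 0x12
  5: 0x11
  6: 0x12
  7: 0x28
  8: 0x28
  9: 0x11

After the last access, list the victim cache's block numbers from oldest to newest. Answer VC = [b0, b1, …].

VC = [2, 10]

  [0] addr=0x11 blk=4 s=0: MISS | VC []
  [1] addr=0x9 blk=2 s=0: MISS | VC [4]
  [2] addr=0x12 blk=4 s=0: VC-HIT | VC [2]
  [3] addr=0x9 blk=2 s=0: VC-HIT | VC [4]
  [4] addr=0x12 blk=4 s=0: VC-HIT | VC [2]
  [5] addr=0x11 blk=4 s=0: L1-HIT | VC [2]
  [6] addr=0x12 blk=4 s=0: L1-HIT | VC [2]
  [7] addr=0x28 blk=10 s=0: MISS | VC [2, 4]
  [8] addr=0x28 blk=10 s=0: L1-HIT | VC [2, 4]
  [9] addr=0x11 blk=4 s=0: VC-HIT | VC [2, 10]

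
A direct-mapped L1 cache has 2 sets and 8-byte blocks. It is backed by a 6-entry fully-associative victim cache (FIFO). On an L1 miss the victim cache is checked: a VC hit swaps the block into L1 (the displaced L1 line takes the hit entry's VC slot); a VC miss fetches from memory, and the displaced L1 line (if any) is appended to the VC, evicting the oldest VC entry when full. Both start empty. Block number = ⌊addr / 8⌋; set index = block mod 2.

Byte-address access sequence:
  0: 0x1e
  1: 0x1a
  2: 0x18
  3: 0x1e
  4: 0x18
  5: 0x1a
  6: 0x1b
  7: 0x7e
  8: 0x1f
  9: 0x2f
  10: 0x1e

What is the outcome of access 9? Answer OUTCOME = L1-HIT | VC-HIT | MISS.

OUTCOME = MISS

0: 0x1e (blk 3, set 1) → MISS  vc=[]
1: 0x1a (blk 3, set 1) → L1-HIT  vc=[]
2: 0x18 (blk 3, set 1) → L1-HIT  vc=[]
3: 0x1e (blk 3, set 1) → L1-HIT  vc=[]
4: 0x18 (blk 3, set 1) → L1-HIT  vc=[]
5: 0x1a (blk 3, set 1) → L1-HIT  vc=[]
6: 0x1b (blk 3, set 1) → L1-HIT  vc=[]
7: 0x7e (blk 15, set 1) → MISS  vc=[3]
8: 0x1f (blk 3, set 1) → VC-HIT  vc=[15]
9: 0x2f (blk 5, set 1) → MISS  vc=[15, 3]
10: 0x1e (blk 3, set 1) → VC-HIT  vc=[15, 5]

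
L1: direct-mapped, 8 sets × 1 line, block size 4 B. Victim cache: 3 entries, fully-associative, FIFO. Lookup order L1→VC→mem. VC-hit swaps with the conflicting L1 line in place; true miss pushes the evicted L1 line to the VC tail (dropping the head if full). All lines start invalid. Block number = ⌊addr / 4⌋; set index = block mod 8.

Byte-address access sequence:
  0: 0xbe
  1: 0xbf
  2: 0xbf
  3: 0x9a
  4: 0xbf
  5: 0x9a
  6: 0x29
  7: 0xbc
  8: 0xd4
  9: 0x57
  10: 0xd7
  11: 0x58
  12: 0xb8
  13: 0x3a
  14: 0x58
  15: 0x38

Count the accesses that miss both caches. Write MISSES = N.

  [0] addr=0xbe blk=47 s=7: MISS | VC []
  [1] addr=0xbf blk=47 s=7: L1-HIT | VC []
  [2] addr=0xbf blk=47 s=7: L1-HIT | VC []
  [3] addr=0x9a blk=38 s=6: MISS | VC []
  [4] addr=0xbf blk=47 s=7: L1-HIT | VC []
  [5] addr=0x9a blk=38 s=6: L1-HIT | VC []
  [6] addr=0x29 blk=10 s=2: MISS | VC []
  [7] addr=0xbc blk=47 s=7: L1-HIT | VC []
  [8] addr=0xd4 blk=53 s=5: MISS | VC []
  [9] addr=0x57 blk=21 s=5: MISS | VC [53]
  [10] addr=0xd7 blk=53 s=5: VC-HIT | VC [21]
  [11] addr=0x58 blk=22 s=6: MISS | VC [21, 38]
  [12] addr=0xb8 blk=46 s=6: MISS | VC [21, 38, 22]
  [13] addr=0x3a blk=14 s=6: MISS | VC [38, 22, 46]
  [14] addr=0x58 blk=22 s=6: VC-HIT | VC [38, 14, 46]
  [15] addr=0x38 blk=14 s=6: VC-HIT | VC [38, 22, 46]

MISSES = 8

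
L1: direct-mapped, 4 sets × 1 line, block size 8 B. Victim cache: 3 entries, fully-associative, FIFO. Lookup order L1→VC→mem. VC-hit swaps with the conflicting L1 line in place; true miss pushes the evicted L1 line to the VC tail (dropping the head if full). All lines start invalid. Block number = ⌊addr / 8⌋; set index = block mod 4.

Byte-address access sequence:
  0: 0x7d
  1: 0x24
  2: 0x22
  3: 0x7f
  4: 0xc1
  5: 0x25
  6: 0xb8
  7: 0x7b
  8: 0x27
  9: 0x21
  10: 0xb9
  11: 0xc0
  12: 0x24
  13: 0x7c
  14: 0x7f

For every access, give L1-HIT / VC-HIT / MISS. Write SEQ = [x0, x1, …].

SEQ = [MISS, MISS, L1-HIT, L1-HIT, MISS, VC-HIT, MISS, VC-HIT, L1-HIT, L1-HIT, VC-HIT, VC-HIT, VC-HIT, VC-HIT, L1-HIT]

0: 0x7d (blk 15, set 3) → MISS  vc=[]
1: 0x24 (blk 4, set 0) → MISS  vc=[]
2: 0x22 (blk 4, set 0) → L1-HIT  vc=[]
3: 0x7f (blk 15, set 3) → L1-HIT  vc=[]
4: 0xc1 (blk 24, set 0) → MISS  vc=[4]
5: 0x25 (blk 4, set 0) → VC-HIT  vc=[24]
6: 0xb8 (blk 23, set 3) → MISS  vc=[24, 15]
7: 0x7b (blk 15, set 3) → VC-HIT  vc=[24, 23]
8: 0x27 (blk 4, set 0) → L1-HIT  vc=[24, 23]
9: 0x21 (blk 4, set 0) → L1-HIT  vc=[24, 23]
10: 0xb9 (blk 23, set 3) → VC-HIT  vc=[24, 15]
11: 0xc0 (blk 24, set 0) → VC-HIT  vc=[4, 15]
12: 0x24 (blk 4, set 0) → VC-HIT  vc=[24, 15]
13: 0x7c (blk 15, set 3) → VC-HIT  vc=[24, 23]
14: 0x7f (blk 15, set 3) → L1-HIT  vc=[24, 23]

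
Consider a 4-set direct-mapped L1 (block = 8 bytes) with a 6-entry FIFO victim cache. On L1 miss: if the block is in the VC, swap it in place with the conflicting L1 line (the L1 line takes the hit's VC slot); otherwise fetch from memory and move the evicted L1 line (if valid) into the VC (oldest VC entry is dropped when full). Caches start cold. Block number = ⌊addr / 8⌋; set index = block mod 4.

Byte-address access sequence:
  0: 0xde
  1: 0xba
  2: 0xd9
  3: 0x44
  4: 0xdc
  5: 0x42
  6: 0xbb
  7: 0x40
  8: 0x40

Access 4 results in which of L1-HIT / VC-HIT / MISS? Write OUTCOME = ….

#0 0xde→b27/s3 MISS; vc=[]
#1 0xba→b23/s3 MISS; vc=[27]
#2 0xd9→b27/s3 VC-HIT; vc=[23]
#3 0x44→b8/s0 MISS; vc=[23]
#4 0xdc→b27/s3 L1-HIT; vc=[23]
#5 0x42→b8/s0 L1-HIT; vc=[23]
#6 0xbb→b23/s3 VC-HIT; vc=[27]
#7 0x40→b8/s0 L1-HIT; vc=[27]
#8 0x40→b8/s0 L1-HIT; vc=[27]

OUTCOME = L1-HIT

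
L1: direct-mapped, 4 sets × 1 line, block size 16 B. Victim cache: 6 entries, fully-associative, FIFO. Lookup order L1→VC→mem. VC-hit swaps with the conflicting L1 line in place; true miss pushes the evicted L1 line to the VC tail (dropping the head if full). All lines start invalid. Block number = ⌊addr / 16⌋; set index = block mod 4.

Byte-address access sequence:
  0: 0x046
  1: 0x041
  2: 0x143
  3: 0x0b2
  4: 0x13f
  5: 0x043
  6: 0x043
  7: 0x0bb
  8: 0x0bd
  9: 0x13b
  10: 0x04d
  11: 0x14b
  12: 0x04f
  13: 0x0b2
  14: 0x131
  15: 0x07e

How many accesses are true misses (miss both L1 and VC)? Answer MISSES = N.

MISSES = 5

#0 0x46→b4/s0 MISS; vc=[]
#1 0x41→b4/s0 L1-HIT; vc=[]
#2 0x143→b20/s0 MISS; vc=[4]
#3 0xb2→b11/s3 MISS; vc=[4]
#4 0x13f→b19/s3 MISS; vc=[4,11]
#5 0x43→b4/s0 VC-HIT; vc=[20,11]
#6 0x43→b4/s0 L1-HIT; vc=[20,11]
#7 0xbb→b11/s3 VC-HIT; vc=[20,19]
#8 0xbd→b11/s3 L1-HIT; vc=[20,19]
#9 0x13b→b19/s3 VC-HIT; vc=[20,11]
#10 0x4d→b4/s0 L1-HIT; vc=[20,11]
#11 0x14b→b20/s0 VC-HIT; vc=[4,11]
#12 0x4f→b4/s0 VC-HIT; vc=[20,11]
#13 0xb2→b11/s3 VC-HIT; vc=[20,19]
#14 0x131→b19/s3 VC-HIT; vc=[20,11]
#15 0x7e→b7/s3 MISS; vc=[20,11,19]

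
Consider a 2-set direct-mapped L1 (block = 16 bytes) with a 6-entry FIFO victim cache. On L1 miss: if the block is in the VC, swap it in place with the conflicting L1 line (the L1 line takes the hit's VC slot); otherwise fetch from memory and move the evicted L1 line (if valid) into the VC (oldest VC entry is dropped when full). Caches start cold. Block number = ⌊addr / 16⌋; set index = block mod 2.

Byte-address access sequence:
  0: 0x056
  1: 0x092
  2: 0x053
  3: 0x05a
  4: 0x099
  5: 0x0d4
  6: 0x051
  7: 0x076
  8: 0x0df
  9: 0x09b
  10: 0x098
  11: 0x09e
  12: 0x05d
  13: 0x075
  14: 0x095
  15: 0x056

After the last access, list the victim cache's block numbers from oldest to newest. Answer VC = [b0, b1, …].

VC = [9, 13, 7]

  [0] addr=0x56 blk=5 s=1: MISS | VC []
  [1] addr=0x92 blk=9 s=1: MISS | VC [5]
  [2] addr=0x53 blk=5 s=1: VC-HIT | VC [9]
  [3] addr=0x5a blk=5 s=1: L1-HIT | VC [9]
  [4] addr=0x99 blk=9 s=1: VC-HIT | VC [5]
  [5] addr=0xd4 blk=13 s=1: MISS | VC [5, 9]
  [6] addr=0x51 blk=5 s=1: VC-HIT | VC [13, 9]
  [7] addr=0x76 blk=7 s=1: MISS | VC [13, 9, 5]
  [8] addr=0xdf blk=13 s=1: VC-HIT | VC [7, 9, 5]
  [9] addr=0x9b blk=9 s=1: VC-HIT | VC [7, 13, 5]
  [10] addr=0x98 blk=9 s=1: L1-HIT | VC [7, 13, 5]
  [11] addr=0x9e blk=9 s=1: L1-HIT | VC [7, 13, 5]
  [12] addr=0x5d blk=5 s=1: VC-HIT | VC [7, 13, 9]
  [13] addr=0x75 blk=7 s=1: VC-HIT | VC [5, 13, 9]
  [14] addr=0x95 blk=9 s=1: VC-HIT | VC [5, 13, 7]
  [15] addr=0x56 blk=5 s=1: VC-HIT | VC [9, 13, 7]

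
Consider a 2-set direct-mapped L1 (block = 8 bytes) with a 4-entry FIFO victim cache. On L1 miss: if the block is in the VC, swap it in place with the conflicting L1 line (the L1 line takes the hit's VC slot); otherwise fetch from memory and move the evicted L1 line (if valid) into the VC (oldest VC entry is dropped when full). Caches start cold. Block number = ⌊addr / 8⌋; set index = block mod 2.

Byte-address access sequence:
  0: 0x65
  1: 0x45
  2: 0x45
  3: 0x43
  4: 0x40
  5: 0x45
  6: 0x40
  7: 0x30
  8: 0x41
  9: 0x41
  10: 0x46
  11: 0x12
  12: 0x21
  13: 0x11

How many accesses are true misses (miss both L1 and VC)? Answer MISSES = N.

MISSES = 5

  [0] addr=0x65 blk=12 s=0: MISS | VC []
  [1] addr=0x45 blk=8 s=0: MISS | VC [12]
  [2] addr=0x45 blk=8 s=0: L1-HIT | VC [12]
  [3] addr=0x43 blk=8 s=0: L1-HIT | VC [12]
  [4] addr=0x40 blk=8 s=0: L1-HIT | VC [12]
  [5] addr=0x45 blk=8 s=0: L1-HIT | VC [12]
  [6] addr=0x40 blk=8 s=0: L1-HIT | VC [12]
  [7] addr=0x30 blk=6 s=0: MISS | VC [12, 8]
  [8] addr=0x41 blk=8 s=0: VC-HIT | VC [12, 6]
  [9] addr=0x41 blk=8 s=0: L1-HIT | VC [12, 6]
  [10] addr=0x46 blk=8 s=0: L1-HIT | VC [12, 6]
  [11] addr=0x12 blk=2 s=0: MISS | VC [12, 6, 8]
  [12] addr=0x21 blk=4 s=0: MISS | VC [12, 6, 8, 2]
  [13] addr=0x11 blk=2 s=0: VC-HIT | VC [12, 6, 8, 4]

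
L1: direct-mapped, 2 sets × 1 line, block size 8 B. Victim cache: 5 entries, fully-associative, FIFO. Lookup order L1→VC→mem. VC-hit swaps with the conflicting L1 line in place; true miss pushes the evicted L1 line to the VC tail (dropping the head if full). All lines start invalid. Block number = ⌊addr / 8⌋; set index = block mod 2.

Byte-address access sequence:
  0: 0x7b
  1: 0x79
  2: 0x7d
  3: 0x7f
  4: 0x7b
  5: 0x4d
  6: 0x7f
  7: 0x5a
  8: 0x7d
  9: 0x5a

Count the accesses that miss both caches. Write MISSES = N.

  [0] addr=0x7b blk=15 s=1: MISS | VC []
  [1] addr=0x79 blk=15 s=1: L1-HIT | VC []
  [2] addr=0x7d blk=15 s=1: L1-HIT | VC []
  [3] addr=0x7f blk=15 s=1: L1-HIT | VC []
  [4] addr=0x7b blk=15 s=1: L1-HIT | VC []
  [5] addr=0x4d blk=9 s=1: MISS | VC [15]
  [6] addr=0x7f blk=15 s=1: VC-HIT | VC [9]
  [7] addr=0x5a blk=11 s=1: MISS | VC [9, 15]
  [8] addr=0x7d blk=15 s=1: VC-HIT | VC [9, 11]
  [9] addr=0x5a blk=11 s=1: VC-HIT | VC [9, 15]

MISSES = 3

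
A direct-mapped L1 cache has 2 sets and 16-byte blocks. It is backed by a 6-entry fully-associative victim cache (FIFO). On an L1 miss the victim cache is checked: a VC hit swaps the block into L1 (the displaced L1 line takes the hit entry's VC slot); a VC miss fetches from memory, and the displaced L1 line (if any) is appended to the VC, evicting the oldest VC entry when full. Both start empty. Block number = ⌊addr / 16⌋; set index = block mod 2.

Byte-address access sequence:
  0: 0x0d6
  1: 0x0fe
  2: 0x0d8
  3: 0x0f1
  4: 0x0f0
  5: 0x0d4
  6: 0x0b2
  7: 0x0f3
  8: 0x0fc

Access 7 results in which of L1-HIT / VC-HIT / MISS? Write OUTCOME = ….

#0 0xd6→b13/s1 MISS; vc=[]
#1 0xfe→b15/s1 MISS; vc=[13]
#2 0xd8→b13/s1 VC-HIT; vc=[15]
#3 0xf1→b15/s1 VC-HIT; vc=[13]
#4 0xf0→b15/s1 L1-HIT; vc=[13]
#5 0xd4→b13/s1 VC-HIT; vc=[15]
#6 0xb2→b11/s1 MISS; vc=[15,13]
#7 0xf3→b15/s1 VC-HIT; vc=[11,13]
#8 0xfc→b15/s1 L1-HIT; vc=[11,13]

OUTCOME = VC-HIT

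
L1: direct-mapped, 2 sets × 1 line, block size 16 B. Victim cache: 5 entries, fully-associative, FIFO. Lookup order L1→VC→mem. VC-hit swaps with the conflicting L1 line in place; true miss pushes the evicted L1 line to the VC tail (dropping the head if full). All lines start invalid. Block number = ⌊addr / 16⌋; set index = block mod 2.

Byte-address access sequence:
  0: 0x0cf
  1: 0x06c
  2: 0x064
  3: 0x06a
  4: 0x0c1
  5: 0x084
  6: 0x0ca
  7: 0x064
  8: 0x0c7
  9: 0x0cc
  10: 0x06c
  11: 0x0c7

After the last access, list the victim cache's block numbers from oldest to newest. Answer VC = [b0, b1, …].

VC = [6, 8]

  [0] addr=0xcf blk=12 s=0: MISS | VC []
  [1] addr=0x6c blk=6 s=0: MISS | VC [12]
  [2] addr=0x64 blk=6 s=0: L1-HIT | VC [12]
  [3] addr=0x6a blk=6 s=0: L1-HIT | VC [12]
  [4] addr=0xc1 blk=12 s=0: VC-HIT | VC [6]
  [5] addr=0x84 blk=8 s=0: MISS | VC [6, 12]
  [6] addr=0xca blk=12 s=0: VC-HIT | VC [6, 8]
  [7] addr=0x64 blk=6 s=0: VC-HIT | VC [12, 8]
  [8] addr=0xc7 blk=12 s=0: VC-HIT | VC [6, 8]
  [9] addr=0xcc blk=12 s=0: L1-HIT | VC [6, 8]
  [10] addr=0x6c blk=6 s=0: VC-HIT | VC [12, 8]
  [11] addr=0xc7 blk=12 s=0: VC-HIT | VC [6, 8]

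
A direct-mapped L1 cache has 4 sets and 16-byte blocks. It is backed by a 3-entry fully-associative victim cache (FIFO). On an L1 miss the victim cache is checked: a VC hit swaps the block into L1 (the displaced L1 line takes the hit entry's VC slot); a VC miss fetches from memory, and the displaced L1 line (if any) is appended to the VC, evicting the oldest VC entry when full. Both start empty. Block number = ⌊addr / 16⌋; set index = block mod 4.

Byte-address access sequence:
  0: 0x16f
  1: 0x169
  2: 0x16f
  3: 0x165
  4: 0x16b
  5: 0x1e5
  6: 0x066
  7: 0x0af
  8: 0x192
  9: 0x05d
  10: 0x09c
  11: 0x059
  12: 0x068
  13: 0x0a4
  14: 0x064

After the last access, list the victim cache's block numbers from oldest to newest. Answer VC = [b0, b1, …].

0: 0x16f (blk 22, set 2) → MISS  vc=[]
1: 0x169 (blk 22, set 2) → L1-HIT  vc=[]
2: 0x16f (blk 22, set 2) → L1-HIT  vc=[]
3: 0x165 (blk 22, set 2) → L1-HIT  vc=[]
4: 0x16b (blk 22, set 2) → L1-HIT  vc=[]
5: 0x1e5 (blk 30, set 2) → MISS  vc=[22]
6: 0x66 (blk 6, set 2) → MISS  vc=[22, 30]
7: 0xaf (blk 10, set 2) → MISS  vc=[22, 30, 6]
8: 0x192 (blk 25, set 1) → MISS  vc=[22, 30, 6]
9: 0x5d (blk 5, set 1) → MISS  vc=[30, 6, 25]
10: 0x9c (blk 9, set 1) → MISS  vc=[6, 25, 5]
11: 0x59 (blk 5, set 1) → VC-HIT  vc=[6, 25, 9]
12: 0x68 (blk 6, set 2) → VC-HIT  vc=[10, 25, 9]
13: 0xa4 (blk 10, set 2) → VC-HIT  vc=[6, 25, 9]
14: 0x64 (blk 6, set 2) → VC-HIT  vc=[10, 25, 9]

VC = [10, 25, 9]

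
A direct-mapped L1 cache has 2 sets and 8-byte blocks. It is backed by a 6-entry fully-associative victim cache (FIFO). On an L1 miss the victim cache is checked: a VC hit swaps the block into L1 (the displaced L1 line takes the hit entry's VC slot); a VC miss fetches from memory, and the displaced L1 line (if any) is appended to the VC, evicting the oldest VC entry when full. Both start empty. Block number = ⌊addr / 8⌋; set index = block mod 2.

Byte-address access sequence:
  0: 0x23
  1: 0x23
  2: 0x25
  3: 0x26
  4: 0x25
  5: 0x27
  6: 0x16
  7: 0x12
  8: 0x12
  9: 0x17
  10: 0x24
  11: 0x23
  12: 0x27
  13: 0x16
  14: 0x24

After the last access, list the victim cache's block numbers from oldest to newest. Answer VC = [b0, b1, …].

VC = [2]

0: 0x23 (blk 4, set 0) → MISS  vc=[]
1: 0x23 (blk 4, set 0) → L1-HIT  vc=[]
2: 0x25 (blk 4, set 0) → L1-HIT  vc=[]
3: 0x26 (blk 4, set 0) → L1-HIT  vc=[]
4: 0x25 (blk 4, set 0) → L1-HIT  vc=[]
5: 0x27 (blk 4, set 0) → L1-HIT  vc=[]
6: 0x16 (blk 2, set 0) → MISS  vc=[4]
7: 0x12 (blk 2, set 0) → L1-HIT  vc=[4]
8: 0x12 (blk 2, set 0) → L1-HIT  vc=[4]
9: 0x17 (blk 2, set 0) → L1-HIT  vc=[4]
10: 0x24 (blk 4, set 0) → VC-HIT  vc=[2]
11: 0x23 (blk 4, set 0) → L1-HIT  vc=[2]
12: 0x27 (blk 4, set 0) → L1-HIT  vc=[2]
13: 0x16 (blk 2, set 0) → VC-HIT  vc=[4]
14: 0x24 (blk 4, set 0) → VC-HIT  vc=[2]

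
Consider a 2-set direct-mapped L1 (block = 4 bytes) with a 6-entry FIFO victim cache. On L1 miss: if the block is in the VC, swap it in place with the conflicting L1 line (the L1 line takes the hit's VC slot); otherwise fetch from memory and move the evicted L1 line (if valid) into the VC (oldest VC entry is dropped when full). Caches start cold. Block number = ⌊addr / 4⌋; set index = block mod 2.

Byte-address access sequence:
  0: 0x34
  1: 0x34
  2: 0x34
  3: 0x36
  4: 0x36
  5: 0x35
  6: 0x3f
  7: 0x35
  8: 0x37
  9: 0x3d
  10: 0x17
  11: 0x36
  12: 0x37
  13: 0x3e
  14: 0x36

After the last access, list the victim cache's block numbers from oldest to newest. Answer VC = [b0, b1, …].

VC = [5, 15]

  [0] addr=0x34 blk=13 s=1: MISS | VC []
  [1] addr=0x34 blk=13 s=1: L1-HIT | VC []
  [2] addr=0x34 blk=13 s=1: L1-HIT | VC []
  [3] addr=0x36 blk=13 s=1: L1-HIT | VC []
  [4] addr=0x36 blk=13 s=1: L1-HIT | VC []
  [5] addr=0x35 blk=13 s=1: L1-HIT | VC []
  [6] addr=0x3f blk=15 s=1: MISS | VC [13]
  [7] addr=0x35 blk=13 s=1: VC-HIT | VC [15]
  [8] addr=0x37 blk=13 s=1: L1-HIT | VC [15]
  [9] addr=0x3d blk=15 s=1: VC-HIT | VC [13]
  [10] addr=0x17 blk=5 s=1: MISS | VC [13, 15]
  [11] addr=0x36 blk=13 s=1: VC-HIT | VC [5, 15]
  [12] addr=0x37 blk=13 s=1: L1-HIT | VC [5, 15]
  [13] addr=0x3e blk=15 s=1: VC-HIT | VC [5, 13]
  [14] addr=0x36 blk=13 s=1: VC-HIT | VC [5, 15]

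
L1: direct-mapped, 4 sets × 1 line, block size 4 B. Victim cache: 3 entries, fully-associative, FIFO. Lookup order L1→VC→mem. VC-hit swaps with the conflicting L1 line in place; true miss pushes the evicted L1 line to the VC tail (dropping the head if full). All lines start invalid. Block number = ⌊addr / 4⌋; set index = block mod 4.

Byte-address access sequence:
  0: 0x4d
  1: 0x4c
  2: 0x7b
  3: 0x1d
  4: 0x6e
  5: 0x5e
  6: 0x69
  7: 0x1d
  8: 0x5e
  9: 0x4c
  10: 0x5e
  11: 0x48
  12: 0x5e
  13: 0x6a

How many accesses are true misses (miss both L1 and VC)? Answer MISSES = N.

0: 0x4d (blk 19, set 3) → MISS  vc=[]
1: 0x4c (blk 19, set 3) → L1-HIT  vc=[]
2: 0x7b (blk 30, set 2) → MISS  vc=[]
3: 0x1d (blk 7, set 3) → MISS  vc=[19]
4: 0x6e (blk 27, set 3) → MISS  vc=[19, 7]
5: 0x5e (blk 23, set 3) → MISS  vc=[19, 7, 27]
6: 0x69 (blk 26, set 2) → MISS  vc=[7, 27, 30]
7: 0x1d (blk 7, set 3) → VC-HIT  vc=[23, 27, 30]
8: 0x5e (blk 23, set 3) → VC-HIT  vc=[7, 27, 30]
9: 0x4c (blk 19, set 3) → MISS  vc=[27, 30, 23]
10: 0x5e (blk 23, set 3) → VC-HIT  vc=[27, 30, 19]
11: 0x48 (blk 18, set 2) → MISS  vc=[30, 19, 26]
12: 0x5e (blk 23, set 3) → L1-HIT  vc=[30, 19, 26]
13: 0x6a (blk 26, set 2) → VC-HIT  vc=[30, 19, 18]

MISSES = 8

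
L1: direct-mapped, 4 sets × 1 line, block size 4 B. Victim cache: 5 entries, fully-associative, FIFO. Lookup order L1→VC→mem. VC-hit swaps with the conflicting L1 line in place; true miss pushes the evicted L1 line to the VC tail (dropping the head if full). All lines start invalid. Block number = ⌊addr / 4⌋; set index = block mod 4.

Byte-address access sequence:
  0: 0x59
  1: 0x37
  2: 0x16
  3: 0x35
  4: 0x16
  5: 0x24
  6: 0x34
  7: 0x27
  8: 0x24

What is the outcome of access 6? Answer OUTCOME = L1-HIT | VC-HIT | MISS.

OUTCOME = VC-HIT

#0 0x59→b22/s2 MISS; vc=[]
#1 0x37→b13/s1 MISS; vc=[]
#2 0x16→b5/s1 MISS; vc=[13]
#3 0x35→b13/s1 VC-HIT; vc=[5]
#4 0x16→b5/s1 VC-HIT; vc=[13]
#5 0x24→b9/s1 MISS; vc=[13,5]
#6 0x34→b13/s1 VC-HIT; vc=[9,5]
#7 0x27→b9/s1 VC-HIT; vc=[13,5]
#8 0x24→b9/s1 L1-HIT; vc=[13,5]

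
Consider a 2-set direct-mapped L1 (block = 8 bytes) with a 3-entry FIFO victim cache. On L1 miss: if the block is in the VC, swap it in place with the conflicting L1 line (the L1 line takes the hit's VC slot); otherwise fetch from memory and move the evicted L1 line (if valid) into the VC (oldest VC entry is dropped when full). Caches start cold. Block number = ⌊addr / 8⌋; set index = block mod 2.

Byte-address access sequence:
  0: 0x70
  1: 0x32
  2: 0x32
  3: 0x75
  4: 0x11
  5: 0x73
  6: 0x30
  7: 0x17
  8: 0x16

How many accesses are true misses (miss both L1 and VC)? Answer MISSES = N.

MISSES = 3

  [0] addr=0x70 blk=14 s=0: MISS | VC []
  [1] addr=0x32 blk=6 s=0: MISS | VC [14]
  [2] addr=0x32 blk=6 s=0: L1-HIT | VC [14]
  [3] addr=0x75 blk=14 s=0: VC-HIT | VC [6]
  [4] addr=0x11 blk=2 s=0: MISS | VC [6, 14]
  [5] addr=0x73 blk=14 s=0: VC-HIT | VC [6, 2]
  [6] addr=0x30 blk=6 s=0: VC-HIT | VC [14, 2]
  [7] addr=0x17 blk=2 s=0: VC-HIT | VC [14, 6]
  [8] addr=0x16 blk=2 s=0: L1-HIT | VC [14, 6]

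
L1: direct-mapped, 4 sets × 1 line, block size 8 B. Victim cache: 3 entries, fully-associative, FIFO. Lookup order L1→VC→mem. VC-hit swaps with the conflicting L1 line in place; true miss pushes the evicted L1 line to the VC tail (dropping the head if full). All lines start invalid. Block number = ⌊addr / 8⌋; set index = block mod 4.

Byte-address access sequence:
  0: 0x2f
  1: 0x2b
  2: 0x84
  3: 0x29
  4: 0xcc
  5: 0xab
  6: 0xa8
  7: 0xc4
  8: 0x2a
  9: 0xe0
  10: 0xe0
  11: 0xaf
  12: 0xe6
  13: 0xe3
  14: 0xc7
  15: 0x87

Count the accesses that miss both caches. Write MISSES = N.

MISSES = 7

0: 0x2f (blk 5, set 1) → MISS  vc=[]
1: 0x2b (blk 5, set 1) → L1-HIT  vc=[]
2: 0x84 (blk 16, set 0) → MISS  vc=[]
3: 0x29 (blk 5, set 1) → L1-HIT  vc=[]
4: 0xcc (blk 25, set 1) → MISS  vc=[5]
5: 0xab (blk 21, set 1) → MISS  vc=[5, 25]
6: 0xa8 (blk 21, set 1) → L1-HIT  vc=[5, 25]
7: 0xc4 (blk 24, set 0) → MISS  vc=[5, 25, 16]
8: 0x2a (blk 5, set 1) → VC-HIT  vc=[21, 25, 16]
9: 0xe0 (blk 28, set 0) → MISS  vc=[25, 16, 24]
10: 0xe0 (blk 28, set 0) → L1-HIT  vc=[25, 16, 24]
11: 0xaf (blk 21, set 1) → MISS  vc=[16, 24, 5]
12: 0xe6 (blk 28, set 0) → L1-HIT  vc=[16, 24, 5]
13: 0xe3 (blk 28, set 0) → L1-HIT  vc=[16, 24, 5]
14: 0xc7 (blk 24, set 0) → VC-HIT  vc=[16, 28, 5]
15: 0x87 (blk 16, set 0) → VC-HIT  vc=[24, 28, 5]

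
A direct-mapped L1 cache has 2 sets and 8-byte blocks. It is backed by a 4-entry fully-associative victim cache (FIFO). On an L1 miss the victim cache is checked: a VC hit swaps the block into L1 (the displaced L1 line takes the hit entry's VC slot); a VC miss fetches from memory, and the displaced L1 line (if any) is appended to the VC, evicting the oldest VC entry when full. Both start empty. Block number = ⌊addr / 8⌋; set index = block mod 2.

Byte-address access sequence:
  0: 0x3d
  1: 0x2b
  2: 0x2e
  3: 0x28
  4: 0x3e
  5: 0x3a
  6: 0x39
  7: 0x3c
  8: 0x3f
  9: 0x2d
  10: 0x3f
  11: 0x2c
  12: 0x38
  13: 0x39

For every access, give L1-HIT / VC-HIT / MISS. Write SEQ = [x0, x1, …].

  [0] addr=0x3d blk=7 s=1: MISS | VC []
  [1] addr=0x2b blk=5 s=1: MISS | VC [7]
  [2] addr=0x2e blk=5 s=1: L1-HIT | VC [7]
  [3] addr=0x28 blk=5 s=1: L1-HIT | VC [7]
  [4] addr=0x3e blk=7 s=1: VC-HIT | VC [5]
  [5] addr=0x3a blk=7 s=1: L1-HIT | VC [5]
  [6] addr=0x39 blk=7 s=1: L1-HIT | VC [5]
  [7] addr=0x3c blk=7 s=1: L1-HIT | VC [5]
  [8] addr=0x3f blk=7 s=1: L1-HIT | VC [5]
  [9] addr=0x2d blk=5 s=1: VC-HIT | VC [7]
  [10] addr=0x3f blk=7 s=1: VC-HIT | VC [5]
  [11] addr=0x2c blk=5 s=1: VC-HIT | VC [7]
  [12] addr=0x38 blk=7 s=1: VC-HIT | VC [5]
  [13] addr=0x39 blk=7 s=1: L1-HIT | VC [5]

SEQ = [MISS, MISS, L1-HIT, L1-HIT, VC-HIT, L1-HIT, L1-HIT, L1-HIT, L1-HIT, VC-HIT, VC-HIT, VC-HIT, VC-HIT, L1-HIT]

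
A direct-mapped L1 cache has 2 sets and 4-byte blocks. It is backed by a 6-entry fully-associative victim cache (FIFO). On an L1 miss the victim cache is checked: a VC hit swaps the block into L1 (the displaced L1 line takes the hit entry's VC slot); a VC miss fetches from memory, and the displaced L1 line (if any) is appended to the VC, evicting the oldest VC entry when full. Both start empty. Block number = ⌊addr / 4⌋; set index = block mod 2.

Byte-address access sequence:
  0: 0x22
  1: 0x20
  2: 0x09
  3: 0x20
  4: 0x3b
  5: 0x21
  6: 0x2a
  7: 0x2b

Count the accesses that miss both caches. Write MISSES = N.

#0 0x22→b8/s0 MISS; vc=[]
#1 0x20→b8/s0 L1-HIT; vc=[]
#2 0x9→b2/s0 MISS; vc=[8]
#3 0x20→b8/s0 VC-HIT; vc=[2]
#4 0x3b→b14/s0 MISS; vc=[2,8]
#5 0x21→b8/s0 VC-HIT; vc=[2,14]
#6 0x2a→b10/s0 MISS; vc=[2,14,8]
#7 0x2b→b10/s0 L1-HIT; vc=[2,14,8]

MISSES = 4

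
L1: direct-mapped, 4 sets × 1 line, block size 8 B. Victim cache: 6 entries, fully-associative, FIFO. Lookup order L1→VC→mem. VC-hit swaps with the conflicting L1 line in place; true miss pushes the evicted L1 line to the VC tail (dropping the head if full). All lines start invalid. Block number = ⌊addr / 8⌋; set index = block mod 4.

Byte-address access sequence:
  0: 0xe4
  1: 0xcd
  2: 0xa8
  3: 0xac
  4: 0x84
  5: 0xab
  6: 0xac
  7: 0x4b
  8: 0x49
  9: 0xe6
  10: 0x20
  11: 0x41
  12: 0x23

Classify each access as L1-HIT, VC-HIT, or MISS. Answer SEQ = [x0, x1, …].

#0 0xe4→b28/s0 MISS; vc=[]
#1 0xcd→b25/s1 MISS; vc=[]
#2 0xa8→b21/s1 MISS; vc=[25]
#3 0xac→b21/s1 L1-HIT; vc=[25]
#4 0x84→b16/s0 MISS; vc=[25,28]
#5 0xab→b21/s1 L1-HIT; vc=[25,28]
#6 0xac→b21/s1 L1-HIT; vc=[25,28]
#7 0x4b→b9/s1 MISS; vc=[25,28,21]
#8 0x49→b9/s1 L1-HIT; vc=[25,28,21]
#9 0xe6→b28/s0 VC-HIT; vc=[25,16,21]
#10 0x20→b4/s0 MISS; vc=[25,16,21,28]
#11 0x41→b8/s0 MISS; vc=[25,16,21,28,4]
#12 0x23→b4/s0 VC-HIT; vc=[25,16,21,28,8]

SEQ = [MISS, MISS, MISS, L1-HIT, MISS, L1-HIT, L1-HIT, MISS, L1-HIT, VC-HIT, MISS, MISS, VC-HIT]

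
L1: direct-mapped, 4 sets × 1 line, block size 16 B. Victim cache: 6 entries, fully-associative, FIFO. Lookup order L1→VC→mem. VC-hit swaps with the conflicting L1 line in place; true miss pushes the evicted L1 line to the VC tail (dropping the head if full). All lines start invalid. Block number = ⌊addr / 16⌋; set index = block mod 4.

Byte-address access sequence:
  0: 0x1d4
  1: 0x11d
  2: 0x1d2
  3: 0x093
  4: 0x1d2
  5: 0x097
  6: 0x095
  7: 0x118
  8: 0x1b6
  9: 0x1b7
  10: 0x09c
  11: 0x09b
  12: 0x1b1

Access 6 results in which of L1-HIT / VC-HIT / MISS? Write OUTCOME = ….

OUTCOME = L1-HIT

  [0] addr=0x1d4 blk=29 s=1: MISS | VC []
  [1] addr=0x11d blk=17 s=1: MISS | VC [29]
  [2] addr=0x1d2 blk=29 s=1: VC-HIT | VC [17]
  [3] addr=0x93 blk=9 s=1: MISS | VC [17, 29]
  [4] addr=0x1d2 blk=29 s=1: VC-HIT | VC [17, 9]
  [5] addr=0x97 blk=9 s=1: VC-HIT | VC [17, 29]
  [6] addr=0x95 blk=9 s=1: L1-HIT | VC [17, 29]
  [7] addr=0x118 blk=17 s=1: VC-HIT | VC [9, 29]
  [8] addr=0x1b6 blk=27 s=3: MISS | VC [9, 29]
  [9] addr=0x1b7 blk=27 s=3: L1-HIT | VC [9, 29]
  [10] addr=0x9c blk=9 s=1: VC-HIT | VC [17, 29]
  [11] addr=0x9b blk=9 s=1: L1-HIT | VC [17, 29]
  [12] addr=0x1b1 blk=27 s=3: L1-HIT | VC [17, 29]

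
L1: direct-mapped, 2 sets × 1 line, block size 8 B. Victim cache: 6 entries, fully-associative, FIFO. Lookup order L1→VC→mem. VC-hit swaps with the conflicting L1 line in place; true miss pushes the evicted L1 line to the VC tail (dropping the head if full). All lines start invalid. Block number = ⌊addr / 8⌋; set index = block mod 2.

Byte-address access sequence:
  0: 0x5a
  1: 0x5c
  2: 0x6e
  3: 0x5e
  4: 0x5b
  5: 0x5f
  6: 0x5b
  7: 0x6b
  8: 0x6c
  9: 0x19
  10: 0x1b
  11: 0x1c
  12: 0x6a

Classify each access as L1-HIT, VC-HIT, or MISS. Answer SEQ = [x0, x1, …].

SEQ = [MISS, L1-HIT, MISS, VC-HIT, L1-HIT, L1-HIT, L1-HIT, VC-HIT, L1-HIT, MISS, L1-HIT, L1-HIT, VC-HIT]

#0 0x5a→b11/s1 MISS; vc=[]
#1 0x5c→b11/s1 L1-HIT; vc=[]
#2 0x6e→b13/s1 MISS; vc=[11]
#3 0x5e→b11/s1 VC-HIT; vc=[13]
#4 0x5b→b11/s1 L1-HIT; vc=[13]
#5 0x5f→b11/s1 L1-HIT; vc=[13]
#6 0x5b→b11/s1 L1-HIT; vc=[13]
#7 0x6b→b13/s1 VC-HIT; vc=[11]
#8 0x6c→b13/s1 L1-HIT; vc=[11]
#9 0x19→b3/s1 MISS; vc=[11,13]
#10 0x1b→b3/s1 L1-HIT; vc=[11,13]
#11 0x1c→b3/s1 L1-HIT; vc=[11,13]
#12 0x6a→b13/s1 VC-HIT; vc=[11,3]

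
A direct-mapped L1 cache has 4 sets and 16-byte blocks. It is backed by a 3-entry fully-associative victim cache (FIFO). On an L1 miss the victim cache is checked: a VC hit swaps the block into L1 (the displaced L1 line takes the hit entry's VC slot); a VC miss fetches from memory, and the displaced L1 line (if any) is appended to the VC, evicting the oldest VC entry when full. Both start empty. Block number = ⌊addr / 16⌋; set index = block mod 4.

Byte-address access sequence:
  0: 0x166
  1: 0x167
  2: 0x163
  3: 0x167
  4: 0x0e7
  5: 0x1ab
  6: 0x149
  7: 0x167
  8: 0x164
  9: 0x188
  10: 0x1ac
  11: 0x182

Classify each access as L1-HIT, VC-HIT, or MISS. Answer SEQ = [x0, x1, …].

SEQ = [MISS, L1-HIT, L1-HIT, L1-HIT, MISS, MISS, MISS, VC-HIT, L1-HIT, MISS, VC-HIT, L1-HIT]

  [0] addr=0x166 blk=22 s=2: MISS | VC []
  [1] addr=0x167 blk=22 s=2: L1-HIT | VC []
  [2] addr=0x163 blk=22 s=2: L1-HIT | VC []
  [3] addr=0x167 blk=22 s=2: L1-HIT | VC []
  [4] addr=0xe7 blk=14 s=2: MISS | VC [22]
  [5] addr=0x1ab blk=26 s=2: MISS | VC [22, 14]
  [6] addr=0x149 blk=20 s=0: MISS | VC [22, 14]
  [7] addr=0x167 blk=22 s=2: VC-HIT | VC [26, 14]
  [8] addr=0x164 blk=22 s=2: L1-HIT | VC [26, 14]
  [9] addr=0x188 blk=24 s=0: MISS | VC [26, 14, 20]
  [10] addr=0x1ac blk=26 s=2: VC-HIT | VC [22, 14, 20]
  [11] addr=0x182 blk=24 s=0: L1-HIT | VC [22, 14, 20]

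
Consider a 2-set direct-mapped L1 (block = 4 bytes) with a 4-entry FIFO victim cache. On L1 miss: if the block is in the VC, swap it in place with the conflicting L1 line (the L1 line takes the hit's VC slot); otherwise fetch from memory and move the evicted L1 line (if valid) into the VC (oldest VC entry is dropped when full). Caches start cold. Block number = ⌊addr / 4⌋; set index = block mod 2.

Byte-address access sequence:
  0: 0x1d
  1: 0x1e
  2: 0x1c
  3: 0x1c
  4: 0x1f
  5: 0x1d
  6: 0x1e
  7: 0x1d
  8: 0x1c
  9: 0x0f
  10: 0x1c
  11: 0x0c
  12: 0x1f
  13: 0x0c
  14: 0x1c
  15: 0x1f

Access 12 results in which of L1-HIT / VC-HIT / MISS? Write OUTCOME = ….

OUTCOME = VC-HIT

0: 0x1d (blk 7, set 1) → MISS  vc=[]
1: 0x1e (blk 7, set 1) → L1-HIT  vc=[]
2: 0x1c (blk 7, set 1) → L1-HIT  vc=[]
3: 0x1c (blk 7, set 1) → L1-HIT  vc=[]
4: 0x1f (blk 7, set 1) → L1-HIT  vc=[]
5: 0x1d (blk 7, set 1) → L1-HIT  vc=[]
6: 0x1e (blk 7, set 1) → L1-HIT  vc=[]
7: 0x1d (blk 7, set 1) → L1-HIT  vc=[]
8: 0x1c (blk 7, set 1) → L1-HIT  vc=[]
9: 0xf (blk 3, set 1) → MISS  vc=[7]
10: 0x1c (blk 7, set 1) → VC-HIT  vc=[3]
11: 0xc (blk 3, set 1) → VC-HIT  vc=[7]
12: 0x1f (blk 7, set 1) → VC-HIT  vc=[3]
13: 0xc (blk 3, set 1) → VC-HIT  vc=[7]
14: 0x1c (blk 7, set 1) → VC-HIT  vc=[3]
15: 0x1f (blk 7, set 1) → L1-HIT  vc=[3]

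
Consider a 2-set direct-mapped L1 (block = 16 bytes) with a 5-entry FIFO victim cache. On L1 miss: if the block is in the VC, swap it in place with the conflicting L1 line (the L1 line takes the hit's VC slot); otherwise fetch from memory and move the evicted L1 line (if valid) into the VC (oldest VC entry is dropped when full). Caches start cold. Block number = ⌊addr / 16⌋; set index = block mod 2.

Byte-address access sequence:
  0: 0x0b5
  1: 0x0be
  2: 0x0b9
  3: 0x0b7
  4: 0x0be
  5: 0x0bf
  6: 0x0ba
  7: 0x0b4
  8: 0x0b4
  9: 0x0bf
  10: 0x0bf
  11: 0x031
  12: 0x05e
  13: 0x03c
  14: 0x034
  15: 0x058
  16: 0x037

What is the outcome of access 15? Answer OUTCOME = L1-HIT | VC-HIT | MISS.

OUTCOME = VC-HIT

#0 0xb5→b11/s1 MISS; vc=[]
#1 0xbe→b11/s1 L1-HIT; vc=[]
#2 0xb9→b11/s1 L1-HIT; vc=[]
#3 0xb7→b11/s1 L1-HIT; vc=[]
#4 0xbe→b11/s1 L1-HIT; vc=[]
#5 0xbf→b11/s1 L1-HIT; vc=[]
#6 0xba→b11/s1 L1-HIT; vc=[]
#7 0xb4→b11/s1 L1-HIT; vc=[]
#8 0xb4→b11/s1 L1-HIT; vc=[]
#9 0xbf→b11/s1 L1-HIT; vc=[]
#10 0xbf→b11/s1 L1-HIT; vc=[]
#11 0x31→b3/s1 MISS; vc=[11]
#12 0x5e→b5/s1 MISS; vc=[11,3]
#13 0x3c→b3/s1 VC-HIT; vc=[11,5]
#14 0x34→b3/s1 L1-HIT; vc=[11,5]
#15 0x58→b5/s1 VC-HIT; vc=[11,3]
#16 0x37→b3/s1 VC-HIT; vc=[11,5]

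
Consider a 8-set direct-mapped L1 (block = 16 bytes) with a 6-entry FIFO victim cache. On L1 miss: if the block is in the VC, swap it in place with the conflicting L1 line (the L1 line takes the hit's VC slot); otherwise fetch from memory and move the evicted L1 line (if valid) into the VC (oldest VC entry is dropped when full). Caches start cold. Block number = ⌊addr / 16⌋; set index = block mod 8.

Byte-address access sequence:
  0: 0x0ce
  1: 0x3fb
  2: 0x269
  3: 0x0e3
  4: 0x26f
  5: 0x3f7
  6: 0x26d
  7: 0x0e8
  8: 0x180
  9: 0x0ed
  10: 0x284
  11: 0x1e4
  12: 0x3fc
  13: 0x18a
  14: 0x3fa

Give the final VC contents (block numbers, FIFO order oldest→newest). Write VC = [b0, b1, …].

0: 0xce (blk 12, set 4) → MISS  vc=[]
1: 0x3fb (blk 63, set 7) → MISS  vc=[]
2: 0x269 (blk 38, set 6) → MISS  vc=[]
3: 0xe3 (blk 14, set 6) → MISS  vc=[38]
4: 0x26f (blk 38, set 6) → VC-HIT  vc=[14]
5: 0x3f7 (blk 63, set 7) → L1-HIT  vc=[14]
6: 0x26d (blk 38, set 6) → L1-HIT  vc=[14]
7: 0xe8 (blk 14, set 6) → VC-HIT  vc=[38]
8: 0x180 (blk 24, set 0) → MISS  vc=[38]
9: 0xed (blk 14, set 6) → L1-HIT  vc=[38]
10: 0x284 (blk 40, set 0) → MISS  vc=[38, 24]
11: 0x1e4 (blk 30, set 6) → MISS  vc=[38, 24, 14]
12: 0x3fc (blk 63, set 7) → L1-HIT  vc=[38, 24, 14]
13: 0x18a (blk 24, set 0) → VC-HIT  vc=[38, 40, 14]
14: 0x3fa (blk 63, set 7) → L1-HIT  vc=[38, 40, 14]

VC = [38, 40, 14]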